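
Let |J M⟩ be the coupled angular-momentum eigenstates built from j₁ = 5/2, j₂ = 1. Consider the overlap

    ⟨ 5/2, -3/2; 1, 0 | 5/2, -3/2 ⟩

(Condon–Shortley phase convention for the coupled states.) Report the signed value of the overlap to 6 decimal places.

j₁+j₂−J=1  J+j₁−j₂=4  J−j₁+j₂=1  j₁+j₂+J+1=7
(j₁±m₁, j₂±m₂, J±M) = (1,4,1,1,1,4)
P² = 576/35
sum k=0..1:
  [0] +1/24 = 1/24
  [1] −1/6 = -1/6
S = -1/8
C² = P²·S² = 9/35 ; C = -0.507093

−√(9/35) ≈ -0.507093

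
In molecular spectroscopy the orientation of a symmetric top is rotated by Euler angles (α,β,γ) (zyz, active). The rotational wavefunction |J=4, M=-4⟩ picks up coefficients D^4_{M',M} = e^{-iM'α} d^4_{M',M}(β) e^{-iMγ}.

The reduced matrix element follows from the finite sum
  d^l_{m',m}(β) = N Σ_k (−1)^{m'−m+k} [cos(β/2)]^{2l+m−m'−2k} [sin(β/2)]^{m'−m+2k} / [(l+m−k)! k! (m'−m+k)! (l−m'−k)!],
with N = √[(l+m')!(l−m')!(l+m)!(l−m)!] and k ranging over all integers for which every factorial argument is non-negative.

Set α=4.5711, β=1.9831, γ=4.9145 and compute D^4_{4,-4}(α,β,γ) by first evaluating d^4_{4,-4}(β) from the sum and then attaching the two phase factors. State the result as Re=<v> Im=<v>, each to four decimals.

Re=0.0471 Im=0.2359

Split into d^4_{4,-4}(β=1.9831) × two z-phases.
Half-angle: c=0.547393, s=0.836875. N=√(40320·1·1·40320)=40320.000000
Admissible k: 0..0 (factorial args all ≥0)
  k=0: (−1)^8·40320.0000/(40320)·0.5474^0·0.8369^8 = +0.240595
d^4_{4,-4}(1.9831) = +0.240595
Phases: e^{-i·(4)·4.5711}=+0.844505+0.535547i, e^{-i·(-4)·4.9145}=+0.690625+0.723213i ⇒ D=+0.047138+0.235932i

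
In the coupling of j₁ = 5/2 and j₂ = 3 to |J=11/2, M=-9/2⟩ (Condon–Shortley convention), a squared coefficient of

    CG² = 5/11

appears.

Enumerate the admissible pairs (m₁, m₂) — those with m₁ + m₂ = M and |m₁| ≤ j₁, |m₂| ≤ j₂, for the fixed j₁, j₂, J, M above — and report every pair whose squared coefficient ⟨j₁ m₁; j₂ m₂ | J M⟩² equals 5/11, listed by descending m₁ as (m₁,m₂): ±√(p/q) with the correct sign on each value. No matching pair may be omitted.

(-3/2,-3): +√(5/11)

Admissible pairs with m₁+m₂ = M = -9/2: (-5/2,-2), (-3/2,-3)
  (m₁,m₂)=(-3/2,-3): CG² = 5/11, CG = +√(5/11)   ← matches the target
  (m₁,m₂)=(-5/2,-2): CG² = 6/11, CG = +√(6/11)
Pairs with CG² = 5/11: (-3/2,-3): +√(5/11)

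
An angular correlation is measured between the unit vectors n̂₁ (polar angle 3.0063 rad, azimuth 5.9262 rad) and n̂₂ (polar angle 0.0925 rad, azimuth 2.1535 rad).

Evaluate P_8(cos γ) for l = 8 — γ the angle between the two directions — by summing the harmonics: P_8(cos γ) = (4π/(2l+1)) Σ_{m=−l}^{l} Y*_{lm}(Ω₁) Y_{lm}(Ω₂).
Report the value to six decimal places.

0.884069

Expand P_8 via completeness: Σ_{m} conj(Y_{8,m}) at Ω₁ times Y_{8,m} at Ω₂ —
  term(m=-8) = (0.000000, -0.000000)   from Y*(Ω₁)=(-0.000000, -0.000000), Y(Ω₂)=(-0.000000, 0.000000)
  term(m=-7) = (-0.000000, -0.000000)   from Y*(Ω₁)=(0.000001, 0.000001), Y(Ω₂)=(-0.000000, -0.000000)
  term(m=-6) = (-0.000000, -0.000000)   from Y*(Ω₁)=(-0.000017, -0.000026), Y(Ω₂)=(0.000003, -0.000001)
  term(m=-5) = (-0.000000, -0.000000)   from Y*(Ω₁)=(0.000090, 0.000412), Y(Ω₂)=(-0.000015, 0.000063)
  term(m=-4) = (-0.000003, 0.000002)   from Y*(Ω₁)=(0.000608, -0.004226), Y(Ω₂)=(-0.000664, -0.000698)
  term(m=-3) = (-0.000108, 0.000324)   from Y*(Ω₁)=(-0.015336, 0.028084), Y(Ω₂)=(0.010497, -0.001881)
  term(m=-2) = (0.004324, 0.013566)   from Y*(Ω₁)=(0.128132, -0.111020), Y(Ω₂)=(-0.033122, 0.077180)
  term(m=-1) = (0.192516, 0.140693)   from Y*(Ω₁)=(-0.528795, 0.197222), Y(Ω₂)=(-0.232493, -0.352775)
  term(m=+0) = (0.802525, 0.000000)   from Y*(Ω₁)=(0.810064, -0.000000), Y(Ω₂)=(0.990693, 0.000000)
  term(m=+1) = (0.192516, -0.140693)   from Y*(Ω₁)=(0.528795, 0.197222), Y(Ω₂)=(0.232493, -0.352775)
  term(m=+2) = (0.004324, -0.013566)   from Y*(Ω₁)=(0.128132, 0.111020), Y(Ω₂)=(-0.033122, -0.077180)
  term(m=+3) = (-0.000108, -0.000324)   from Y*(Ω₁)=(0.015336, 0.028084), Y(Ω₂)=(-0.010497, -0.001881)
  term(m=+4) = (-0.000003, -0.000002)   from Y*(Ω₁)=(0.000608, 0.004226), Y(Ω₂)=(-0.000664, 0.000698)
  term(m=+5) = (-0.000000, 0.000000)   from Y*(Ω₁)=(-0.000090, 0.000412), Y(Ω₂)=(0.000015, 0.000063)
  term(m=+6) = (-0.000000, 0.000000)   from Y*(Ω₁)=(-0.000017, 0.000026), Y(Ω₂)=(0.000003, 0.000001)
  term(m=+7) = (-0.000000, 0.000000)   from Y*(Ω₁)=(-0.000001, 0.000001), Y(Ω₂)=(0.000000, -0.000000)
  term(m=+8) = (0.000000, 0.000000)   from Y*(Ω₁)=(-0.000000, 0.000000), Y(Ω₂)=(-0.000000, -0.000000)
Total Σ_m = (1.195984, 0.000000). Multiply by 0.739198: (0.884069, 0.000000). P_8(cos γ) = 0.884069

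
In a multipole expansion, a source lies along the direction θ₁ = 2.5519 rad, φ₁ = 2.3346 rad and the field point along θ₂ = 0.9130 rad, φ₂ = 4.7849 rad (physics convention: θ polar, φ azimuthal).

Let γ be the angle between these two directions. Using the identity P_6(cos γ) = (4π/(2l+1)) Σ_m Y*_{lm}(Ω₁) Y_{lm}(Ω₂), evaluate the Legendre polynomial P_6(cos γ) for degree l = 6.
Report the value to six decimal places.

-0.406215

Expand P_6 via completeness: Σ_{m} conj(Y_{6,m}) at Ω₁ times Y_{6,m} at Ω₂ —
  [-6]  conj(Y_{6,-6})(Ω₁) = +0.001846+0.014168i ; Y_{6,-6}(Ω₂) = -0.107582+0.050000i ; Δ = -0.000907-0.001432i
  [-5]  conj(Y_{6,-5})(Ω₁) = -0.046364+0.057637i ; Y_{6,-5}(Ω₂) = +0.112605+0.296858i ; Δ = -0.022331-0.007273i
  [-4]  conj(Y_{6,-4})(Ω₁) = -0.224303+0.019423i ; Y_{6,-4}(Ω₂) = +0.417164-0.124507i ; Δ = -0.091153+0.036030i
  [-3]  conj(Y_{6,-3})(Ω₁) = -0.321687-0.282491i ; Y_{6,-3}(Ω₂) = -0.047345-0.214199i ; Δ = -0.045279+0.082279i
  [-2]  conj(Y_{6,-2})(Ω₁) = -0.018751-0.433898i ; Y_{6,-2}(Ω₂) = +0.225544-0.032940i ; Δ = -0.018522-0.097245i
  [-1]  conj(Y_{6,-1})(Ω₁) = +0.003019-0.003152i ; Y_{6,-1}(Ω₂) = -0.023146-0.318647i ; Δ = -0.001074-0.000889i
  [+0]  conj(Y_{6,0})(Ω₁) = -0.421823-0.000000i ; Y_{6,0}(Ω₂) = +0.146270+0.000000i ; Δ = -0.061700-0.000000i
  [+1]  conj(Y_{6,1})(Ω₁) = -0.003019-0.003152i ; Y_{6,1}(Ω₂) = +0.023146-0.318647i ; Δ = -0.001074+0.000889i
  [+2]  conj(Y_{6,2})(Ω₁) = -0.018751+0.433898i ; Y_{6,2}(Ω₂) = +0.225544+0.032940i ; Δ = -0.018522+0.097245i
  [+3]  conj(Y_{6,3})(Ω₁) = +0.321687-0.282491i ; Y_{6,3}(Ω₂) = +0.047345-0.214199i ; Δ = -0.045279-0.082279i
  [+4]  conj(Y_{6,4})(Ω₁) = -0.224303-0.019423i ; Y_{6,4}(Ω₂) = +0.417164+0.124507i ; Δ = -0.091153-0.036030i
  [+5]  conj(Y_{6,5})(Ω₁) = +0.046364+0.057637i ; Y_{6,5}(Ω₂) = -0.112605+0.296858i ; Δ = -0.022331+0.007273i
  [+6]  conj(Y_{6,6})(Ω₁) = +0.001846-0.014168i ; Y_{6,6}(Ω₂) = -0.107582-0.050000i ; Δ = -0.000907+0.001432i
Σ over m = -0.420232-0.000000i; ×(4π/13) → -0.406215-0.000000i. Real part: -0.406215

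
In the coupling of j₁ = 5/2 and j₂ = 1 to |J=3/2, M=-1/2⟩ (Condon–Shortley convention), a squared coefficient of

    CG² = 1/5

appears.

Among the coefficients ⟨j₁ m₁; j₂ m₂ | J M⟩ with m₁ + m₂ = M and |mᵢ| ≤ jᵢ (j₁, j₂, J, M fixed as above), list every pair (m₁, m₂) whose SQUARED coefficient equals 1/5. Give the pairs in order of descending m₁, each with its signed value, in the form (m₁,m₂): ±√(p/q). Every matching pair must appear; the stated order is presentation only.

Admissible pairs with m₁+m₂ = M = -1/2: (-3/2,1), (-1/2,0), (1/2,-1)
  (m₁,m₂)=(1/2,-1): CG² = 1/5, CG = +√(1/5)   ← matches the target
  (m₁,m₂)=(-1/2,0): CG² = 2/5, CG = −√(2/5)
  (m₁,m₂)=(-3/2,1): CG² = 2/5, CG = +√(2/5)
Pairs with CG² = 1/5: (1/2,-1): +√(1/5)

(1/2,-1): +√(1/5)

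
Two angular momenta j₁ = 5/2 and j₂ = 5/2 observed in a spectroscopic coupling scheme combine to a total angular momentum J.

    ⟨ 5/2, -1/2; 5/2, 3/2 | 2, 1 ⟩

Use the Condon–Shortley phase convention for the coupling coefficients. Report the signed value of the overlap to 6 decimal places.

triangle: 3!*2!*2!/8! = 24/40320
(j±m)!: 2!*3!*4!*1!*3!*1! = 1728
prefactor² = (2J+1)*Δ*N² = 36/7
  k=2: +1/(2!*1!*1!*2!*1!*0!) = 1/4
  k=3: −1/(3!*0!*0!*1!*2!*1!) = -1/12
Σ = 1/6  ⇒  CG² = 36/7*(1/6)² = 1/7
CG = +√(1/7) = +0.377964

+√(1/7) ≈ +0.377964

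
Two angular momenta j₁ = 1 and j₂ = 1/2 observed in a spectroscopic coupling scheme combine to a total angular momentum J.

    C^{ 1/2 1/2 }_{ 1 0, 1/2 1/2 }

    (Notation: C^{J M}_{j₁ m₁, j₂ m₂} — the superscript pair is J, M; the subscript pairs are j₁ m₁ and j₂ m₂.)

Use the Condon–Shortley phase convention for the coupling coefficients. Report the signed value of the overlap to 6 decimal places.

√[2·1!1!0!/3! · 1!1!1!0!1!0!] = √(1/3)
  +(−1)^1/∏(1,0,0,0,1,0)! = -1  (running -1)
⟨..|..⟩ = √(1/3)·(-1) = -0.577350

-0.577350  (= −√(1/3))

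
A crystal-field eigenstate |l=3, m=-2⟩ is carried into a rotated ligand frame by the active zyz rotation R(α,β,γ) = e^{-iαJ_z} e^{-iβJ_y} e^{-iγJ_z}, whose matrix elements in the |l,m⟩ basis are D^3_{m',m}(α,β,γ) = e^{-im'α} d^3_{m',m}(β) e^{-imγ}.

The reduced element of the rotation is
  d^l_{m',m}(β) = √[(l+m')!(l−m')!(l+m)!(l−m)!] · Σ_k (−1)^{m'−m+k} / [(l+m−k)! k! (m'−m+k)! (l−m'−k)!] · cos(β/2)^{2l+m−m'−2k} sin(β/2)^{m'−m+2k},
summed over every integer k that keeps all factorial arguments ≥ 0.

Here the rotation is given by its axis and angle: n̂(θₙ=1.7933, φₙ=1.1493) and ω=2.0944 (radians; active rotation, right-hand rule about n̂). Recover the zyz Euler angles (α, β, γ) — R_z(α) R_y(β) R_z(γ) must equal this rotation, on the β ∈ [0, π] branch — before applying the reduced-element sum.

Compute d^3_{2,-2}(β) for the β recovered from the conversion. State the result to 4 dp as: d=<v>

Axis–angle → zyz. n̂ = (sinθₙcosφₙ, sinθₙsinφₙ, cosθₙ) = (+0.399041, +0.889983, -0.220672), ω = 2.0944.
R = I cosω + sinω [n̂]ₓ + (1−cosω) n̂n̂ᵀ gives
  R = [-0.261154, +0.723818, +0.638660; +0.341603, +0.688105, -0.640171; -0.902832, +0.050985, -0.426960]
β = atan2(√(R₁₃²+R₂₃²), R₃₃) = 2.011924; α = atan2(R₂₃, R₁₃) mod 2π = 5.496605; γ = atan2(R₃₂, −R₃₁) mod 2π = 0.056413
d^3_{2,-2}(β=2.0119) via the finite sum:
c=cos(2.011924/2)=0.535276, s=sin(2.011924/2)=0.844677; N=√[120·1·1·120]=120.000000
The bounds max(0,m−m')=0 and min(l+m,l−m')=1 give 2 terms
  k=0: (−1)^4·120.0000/(24)·0.5353^2·0.8447^4 = +0.729270
  k=1: (−1)^5·120.0000/(120)·0.5353^0·0.8447^6 = -0.363199
d^3_{2,-2}(2.0119) = +0.729270 -0.363199 = +0.366071

d=0.3661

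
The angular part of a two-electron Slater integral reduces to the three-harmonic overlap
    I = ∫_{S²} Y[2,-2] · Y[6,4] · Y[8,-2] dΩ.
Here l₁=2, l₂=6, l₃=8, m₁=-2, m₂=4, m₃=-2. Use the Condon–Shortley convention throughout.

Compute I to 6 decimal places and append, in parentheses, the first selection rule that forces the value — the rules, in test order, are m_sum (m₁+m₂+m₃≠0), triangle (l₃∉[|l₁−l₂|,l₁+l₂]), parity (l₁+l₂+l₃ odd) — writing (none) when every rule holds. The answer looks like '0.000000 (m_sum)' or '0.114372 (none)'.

0.032867 (none)

Rules hold: Σm=0, L=16 even, 4≤8≤8.
N = 5·13·17 = 1105
Δ = 0!·4!·12!/17! = 1/30940
Racah Σ t=0..0: t=0:+1/2073600 = 1/2073600
⇒ 3j(2 6 8; 0 0 0)² = 28/1105, sgn +1
Racah Σ t=0..0: t=0:+1/174182400 = 1/174182400
⇒ 3j(2 6 8; -2 4 -2)² = 3/6188, sgn +1
4πI² = N·(3j₀)²·(3jₘ)² = 3/221
I = +1·√(0.0135747/4π) = 0.03286696
No selection rule forces the value: the integral is nonzero (none).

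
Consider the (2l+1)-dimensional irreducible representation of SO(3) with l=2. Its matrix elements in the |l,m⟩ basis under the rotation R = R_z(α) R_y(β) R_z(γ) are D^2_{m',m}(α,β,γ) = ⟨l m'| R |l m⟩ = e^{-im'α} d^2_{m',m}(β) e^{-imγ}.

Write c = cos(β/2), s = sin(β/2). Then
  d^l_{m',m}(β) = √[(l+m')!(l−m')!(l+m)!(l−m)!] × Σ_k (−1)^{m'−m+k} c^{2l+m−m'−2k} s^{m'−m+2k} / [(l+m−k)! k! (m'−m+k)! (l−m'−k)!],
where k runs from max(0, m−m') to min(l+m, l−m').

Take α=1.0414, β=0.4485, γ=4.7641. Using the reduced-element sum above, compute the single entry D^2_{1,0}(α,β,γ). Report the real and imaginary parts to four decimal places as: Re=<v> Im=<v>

First d^2_{1,0}(β=0.4485), then the phase factors e^{-i(1)α} and e^{-i(0)γ}:
Half-angle: c=0.974961, s=0.222375. N=√(6·1·2·2)=4.898979
Admissible k: 0..1 (factorial args all ≥0)
  k=0: (−1)^1·4.8990/(2)·0.9750^3·0.2224^1 = -0.504805
  k=1: (−1)^2·4.8990/(2)·0.9750^1·0.2224^3 = +0.026262
d^2_{1,0}(0.4485) = -0.504805 +0.026262 = -0.478544
Attach z-rotation phases: D = e^{-i(1)(1.0414)}·(-0.478544)·e^{-i(0)(4.7641)} = -0.241670+0.413037i

Re=-0.2417 Im=0.4130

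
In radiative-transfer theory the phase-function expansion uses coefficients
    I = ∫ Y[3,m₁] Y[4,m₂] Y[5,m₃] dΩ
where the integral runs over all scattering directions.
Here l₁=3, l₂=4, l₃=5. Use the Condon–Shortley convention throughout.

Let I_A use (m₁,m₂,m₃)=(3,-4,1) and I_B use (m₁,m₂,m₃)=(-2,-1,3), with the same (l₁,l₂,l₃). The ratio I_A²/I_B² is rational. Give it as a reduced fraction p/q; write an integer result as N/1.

2/1

Same 3,4,5: normalisation and zero-m 3j drop out of the ratio.
A: Δ: 2! 4! 6! / 13! → 1/180180; sum: t=0:+1/34560 = 1/34560; 3j²(3 4 5; 3 -4 1) = Δ·Π!·Σ² = 1/429  (sign +1)
B: Δ: 2! 4! 6! / 13! → 1/180180; sum: t=1:−1/1152 t=2:+1/1440 = -1/5760; 3j²(3 4 5; -2 -1 3) = Δ·Π!·Σ² = 1/858  (sign -1)
I_A²/I_B² = (1/429)/(1/858) = 2/1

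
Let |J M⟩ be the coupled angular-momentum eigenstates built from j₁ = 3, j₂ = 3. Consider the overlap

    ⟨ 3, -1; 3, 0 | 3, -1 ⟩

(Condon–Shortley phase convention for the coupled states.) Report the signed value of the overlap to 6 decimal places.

triangle: 3!×3!×3!/10! = 216/3628800
(j±m)!: 2!×4!×3!×3!×2!×4! = 82944
prefactor² = (2J+1)×Δ×N² = 864/25
  k=1: −1/(1!×2!×3!×2!×0!×1!) = -1/24
  k=2: +1/(2!×1!×2!×1!×1!×2!) = 1/8
  k=3: −1/(3!×0!×1!×0!×2!×3!) = -1/72
Σ = 5/72  ⇒  CG² = 864/25×(5/72)² = 1/6
CG = +√(1/6) = +0.408248

+0.408248  (= +√(1/6))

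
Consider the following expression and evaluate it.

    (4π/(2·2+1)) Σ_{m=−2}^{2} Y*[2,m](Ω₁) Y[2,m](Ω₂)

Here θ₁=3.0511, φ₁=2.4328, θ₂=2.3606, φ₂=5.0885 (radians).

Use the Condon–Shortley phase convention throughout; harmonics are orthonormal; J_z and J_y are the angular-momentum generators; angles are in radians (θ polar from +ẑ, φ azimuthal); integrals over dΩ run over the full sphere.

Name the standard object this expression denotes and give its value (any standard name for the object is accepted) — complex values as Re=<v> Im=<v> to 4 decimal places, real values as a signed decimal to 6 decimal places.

This sum is the spherical-harmonic addition theorem: it equals the Legendre polynomial P_l(cos γ) of the angle γ between the two directions.
Addition theorem: P_2(cos γ) = (4π/5) Σ_m Y*_{lm}(Ω₁) Y_{lm}(Ω₂), m = −2…2:
  [-2]  conj(Y_{2,-2})(Ω₁) = 0.00048 - 0.00312j ; Y_{2,-2}(Ω₂) = -0.13978 + 0.13080j ; Δ = 0.00034 + 0.00050j
  [-1]  conj(Y_{2,-1})(Ω₁) = 0.05278 - 0.04526j ; Y_{2,-1}(Ω₂) = -0.14188 - 0.35926j ; Δ = -0.02375 - 0.01254j
  [+0]  conj(Y_{2,0})(Ω₁) = 0.62306 + 0.00000j ; Y_{2,0}(Ω₂) = 0.16186 + 0.00000j ; Δ = 0.10085 + 0.00000j
  [+1]  conj(Y_{2,1})(Ω₁) = -0.05278 - 0.04526j ; Y_{2,1}(Ω₂) = 0.14188 - 0.35926j ; Δ = -0.02375 + 0.01254j
  [+2]  conj(Y_{2,2})(Ω₁) = 0.00048 + 0.00312j ; Y_{2,2}(Ω₂) = -0.13978 - 0.13080j ; Δ = 0.00034 - 0.00050j
Total Σ_m = 0.05404 + 0.00000j. Multiply by 2.513274: 0.13581 + 0.00000j. P_2(cos γ) = 0.135807

Legendre polynomial (addition theorem), +0.135807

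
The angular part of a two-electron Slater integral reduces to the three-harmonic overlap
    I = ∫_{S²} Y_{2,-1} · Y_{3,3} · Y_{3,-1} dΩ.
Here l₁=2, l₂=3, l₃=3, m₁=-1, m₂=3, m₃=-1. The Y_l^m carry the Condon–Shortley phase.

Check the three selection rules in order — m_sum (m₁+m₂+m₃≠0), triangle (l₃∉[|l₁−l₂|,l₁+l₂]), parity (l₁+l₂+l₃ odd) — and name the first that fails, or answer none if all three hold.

m₁+m₂+m₃ = -1 + 3 − 1 = 1  ✗
triangle: |2−3|=1 ≤ l₃=3 ≤ 2+3=5
parity: l₁+l₂+l₃ = 8 is even

m_sum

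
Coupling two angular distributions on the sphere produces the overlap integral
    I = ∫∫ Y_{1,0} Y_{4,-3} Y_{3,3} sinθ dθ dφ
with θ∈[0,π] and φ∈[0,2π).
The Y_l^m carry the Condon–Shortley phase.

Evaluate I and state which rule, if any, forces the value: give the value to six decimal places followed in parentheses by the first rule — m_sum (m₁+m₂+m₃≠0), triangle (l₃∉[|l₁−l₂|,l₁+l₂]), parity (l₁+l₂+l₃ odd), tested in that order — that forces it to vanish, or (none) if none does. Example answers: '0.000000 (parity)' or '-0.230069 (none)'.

-0.162868 (none)

Checks pass: Σm=0; 8 even; l₃=3∈[3,5].
(2·1+1)(2·4+1)(2·3+1) = 189
Δ: 2! 0! 6! / 9! → 1/252
sum: t=1:−1/36 = -1/36
3j²(1 4 3; 0 0 0) = Δ·Π!·Σ² = 4/63  (sign +1)
sum: t=1:−1/720 = -1/720
3j²(1 4 3; 0 -3 3) = Δ·Π!·Σ² = 1/36  (sign -1)
combine: 4πI² = 189·4/63·1/36 = 1/3
take √, sign -1: I = -0.16286750
No selection rule forces the value: the integral is nonzero (none).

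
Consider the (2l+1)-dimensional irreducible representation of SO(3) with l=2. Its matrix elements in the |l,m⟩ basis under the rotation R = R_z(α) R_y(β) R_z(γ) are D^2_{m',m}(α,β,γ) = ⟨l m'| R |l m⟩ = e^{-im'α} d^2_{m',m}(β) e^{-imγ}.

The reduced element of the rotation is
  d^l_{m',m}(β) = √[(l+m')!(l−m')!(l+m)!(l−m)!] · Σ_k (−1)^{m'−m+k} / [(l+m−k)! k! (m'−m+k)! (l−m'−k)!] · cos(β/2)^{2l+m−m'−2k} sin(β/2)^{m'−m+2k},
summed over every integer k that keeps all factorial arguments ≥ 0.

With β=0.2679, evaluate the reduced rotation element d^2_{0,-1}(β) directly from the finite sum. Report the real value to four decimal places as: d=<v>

d=-0.3126

d^2_{0,-1}(β=0.2679) via the finite sum:
Half-angle: c=0.991042, s=0.133550. N=√(2·2·1·6)=4.898979
k∈{0,1} keeps every argument non-negative
  k=0: (−1)^1·4.8990/(2)·0.9910^3·0.1335^1 = -0.318416
  k=1: (−1)^2·4.8990/(2)·0.9910^1·0.1335^3 = +0.005782
d^2_{0,-1}(0.2679) = -0.318416 +0.005782 = -0.312634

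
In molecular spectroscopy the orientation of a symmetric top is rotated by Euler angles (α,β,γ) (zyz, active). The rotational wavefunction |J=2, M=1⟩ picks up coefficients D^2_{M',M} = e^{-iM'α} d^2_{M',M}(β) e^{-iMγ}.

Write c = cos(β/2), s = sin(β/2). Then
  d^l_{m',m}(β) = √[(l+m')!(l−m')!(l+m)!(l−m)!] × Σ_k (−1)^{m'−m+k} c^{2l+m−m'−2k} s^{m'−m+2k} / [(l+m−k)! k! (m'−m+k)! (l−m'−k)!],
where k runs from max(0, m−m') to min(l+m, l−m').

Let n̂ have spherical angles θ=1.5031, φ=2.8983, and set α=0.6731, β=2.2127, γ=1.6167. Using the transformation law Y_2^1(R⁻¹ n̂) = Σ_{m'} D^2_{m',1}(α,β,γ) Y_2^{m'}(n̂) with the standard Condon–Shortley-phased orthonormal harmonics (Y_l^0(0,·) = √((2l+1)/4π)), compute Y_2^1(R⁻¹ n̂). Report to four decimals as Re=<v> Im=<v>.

Re=0.3161 Im=-0.1406

Need the full column D^2_{m',1} for m'=−2..2 at α=0.6731, β=2.2127, γ=1.6167.
cos(β/2)=0.447928, sin(β/2)=0.894070
d^2_{-2,1}: single k=3 term ⇒ +0.640254;  D = +0.616973-0.171084i
d^2_{-1,1}: k∈[2..3] ⇒ +0.481150 -0.638977 = -0.157828;  D = -0.092626+0.127789i
d^2_{0,1}: k∈[1..2] ⇒ +0.196821 -0.784148 = -0.587327;  D = +0.026951+0.586708i
d^2_{1,1}: k∈[0..1] ⇒ +0.040256 -0.481150 = -0.440893;  D = +0.290388+0.331756i
d^2_{2,1}: single k=0 term ⇒ -0.160704;  D = +0.158145+0.028564i
Y_2^{m'}(θ=1.5031,φ=2.8983) and Σ D·Y over m':
  (+0.6170-0.1711i)·(+0.3399+0.1798i)  (-0.0926+0.1278i)·(-0.0506-0.0126i)  (+0.0270+0.5867i)·(-0.3111+0.0000i)  (+0.2904+0.3318i)·(+0.0506-0.0126i)  (+0.1581+0.0286i)·(+0.3399-0.1798i)
Y_2^1(R⁻¹ n̂) = +0.316113-0.140608i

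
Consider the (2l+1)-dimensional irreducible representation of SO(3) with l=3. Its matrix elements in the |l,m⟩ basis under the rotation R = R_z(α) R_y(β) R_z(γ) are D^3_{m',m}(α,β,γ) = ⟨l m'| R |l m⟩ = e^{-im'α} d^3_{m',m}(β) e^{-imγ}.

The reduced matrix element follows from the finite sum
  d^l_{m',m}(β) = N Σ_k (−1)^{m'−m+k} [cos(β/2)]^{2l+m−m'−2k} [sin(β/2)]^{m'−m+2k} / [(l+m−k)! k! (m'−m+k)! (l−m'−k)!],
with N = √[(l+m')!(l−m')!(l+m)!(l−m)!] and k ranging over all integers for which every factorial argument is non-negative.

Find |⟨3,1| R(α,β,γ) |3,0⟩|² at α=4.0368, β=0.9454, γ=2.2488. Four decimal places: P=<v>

Split into d^3_{1,0}(β=0.9454) × two z-phases.
With c≡cos(β/2)=0.890342 and s≡sin(β/2)=0.455292, N=[24·2·6·6]^{1/2}=41.569219
k: max(0,(0)−(1))=0 … min(3+(0),3−(1))=2
  k=0: (−1)^1·41.5692/(12)·0.8903^5·0.4553^1 = -0.882400
  k=1: (−1)^2·41.5692/(4)·0.8903^3·0.4553^3 = +0.692233
  k=2: (−1)^3·41.5692/(12)·0.8903^1·0.4553^5 = -0.060339
d^3_{1,0}(0.9454) = -0.882400 +0.692233 -0.060339 = -0.250505
|D^3_{1,0}|² = |d^3_{1,0}(β)|² = (-0.250505)² = 0.062753 (the z-rotation phases have unit modulus)

P=0.0628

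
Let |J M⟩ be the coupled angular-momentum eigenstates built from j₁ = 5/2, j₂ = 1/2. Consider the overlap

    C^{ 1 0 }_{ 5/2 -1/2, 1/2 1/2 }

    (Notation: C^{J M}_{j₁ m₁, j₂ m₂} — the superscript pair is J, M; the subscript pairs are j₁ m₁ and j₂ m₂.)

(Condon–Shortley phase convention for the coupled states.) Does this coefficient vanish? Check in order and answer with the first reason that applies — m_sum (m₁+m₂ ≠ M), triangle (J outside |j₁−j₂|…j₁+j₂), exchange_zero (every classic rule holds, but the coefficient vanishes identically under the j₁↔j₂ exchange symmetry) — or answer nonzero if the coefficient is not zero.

triangle

m-sum: m₁+m₂ = -1/2+1/2 = 0, M = 0  ✓
triangle: need |j₁−j₂| ≤ J ≤ j₁+j₂, i.e. J ∈ [2, 3]; J = 1 is outside ✗ ⇒ coefficient is 0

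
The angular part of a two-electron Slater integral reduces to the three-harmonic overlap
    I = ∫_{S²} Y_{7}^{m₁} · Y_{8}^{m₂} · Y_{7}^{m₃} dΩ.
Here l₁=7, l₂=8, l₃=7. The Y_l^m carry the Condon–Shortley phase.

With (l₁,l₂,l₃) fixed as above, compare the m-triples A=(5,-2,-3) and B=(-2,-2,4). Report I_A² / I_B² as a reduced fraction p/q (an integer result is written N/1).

Same 7,8,7: normalisation and zero-m 3j drop out of the ratio.
A: Δ: 8! 6! 8! / 23! → 1/22086194130; sum: t=0:+1/2786918400 t=1:−1/435456000 t=2:+1/597196800 = -11/41803776000; 3j²(7 8 7; 5 -2 -3) = Δ·Π!·Σ² = 66/96577  (sign -1)
B: Δ: 8! 6! 8! / 23! → 1/22086194130; sum: t=3:−1/373248000 t=4:+1/99532800 t=5:−1/174182400 t=6:+1/2090188800 = 11/5225472000; 3j²(7 8 7; -2 -2 4) = Δ·Π!·Σ² = 528/96577  (sign -1)
I_A²/I_B² = (66/96577)/(528/96577) = 1/8

1/8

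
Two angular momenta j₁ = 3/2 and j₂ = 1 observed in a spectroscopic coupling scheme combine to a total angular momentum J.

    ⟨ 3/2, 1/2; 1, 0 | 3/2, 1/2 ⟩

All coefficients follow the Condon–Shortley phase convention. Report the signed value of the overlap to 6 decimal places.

j₁+j₂−J=1  J+j₁−j₂=2  J−j₁+j₂=1  j₁+j₂+J+1=5
(j₁±m₁, j₂±m₂, J±M) = (2,1,1,1,2,1)
P² = 4/15
sum k=0..1:
  [0] +1/1 = 1
  [1] −1/2 = -1/2
S = 1/2
C² = P²·S² = 1/15 ; C = +0.258199

+√(1/15) ≈ +0.258199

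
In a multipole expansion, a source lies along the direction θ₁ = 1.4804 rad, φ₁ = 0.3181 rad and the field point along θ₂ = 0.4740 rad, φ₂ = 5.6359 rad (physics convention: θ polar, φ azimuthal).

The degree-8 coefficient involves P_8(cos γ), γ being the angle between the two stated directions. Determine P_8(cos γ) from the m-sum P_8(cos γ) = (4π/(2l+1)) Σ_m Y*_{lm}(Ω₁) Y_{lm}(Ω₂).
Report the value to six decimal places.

-0.276466

Summing Y*_{l m}(θ₁,φ₁)·Y_{l m}(θ₂,φ₂) over m ∈ [−8, 8]; prefactor 4π/(2·8+1) = 0.739198:
  m=-8: (-0.41260 + 0.28034j) × (0.00044 - 0.00087j) = 0.00006 + 0.00048j  (running Σ = 0.00006 + 0.00048j)
  m=-7: (-0.11030 + 0.14333j) × (-0.00137 - 0.00745j) = 0.00122 + 0.00063j  (running Σ = 0.00128 + 0.00111j)
  m=-6: (0.10685 - 0.30417j) × (-0.02729 - 0.02502j) = -0.01053 + 0.00563j  (running Σ = -0.00924 + 0.00673j)
  m=-5: (0.00408 - 0.20693j) × (-0.12665 - 0.01205j) = -0.00301 + 0.02616j  (running Σ = -0.01225 + 0.03289j)
  m=-4: (0.07753 + 0.25207j) × (-0.26442 + 0.16301j) = -0.06159 - 0.05401j  (running Σ = -0.07384 - 0.02112j)
  m=-3: (0.12568 + 0.17735j) × (-0.18381 + 0.47243j) = -0.10689 + 0.02677j  (running Σ = -0.18073 + 0.00565j)
  m=-2: (-0.19055 - 0.14075j) × (0.11826 + 0.41718j) = 0.03618 - 0.09614j  (running Σ = -0.14455 - 0.09049j)
  m=-1: (-0.21023 - 0.06922j) × (-0.07030 - 0.05314j) = 0.01110 + 0.01604j  (running Σ = -0.13345 - 0.07445j)
  m=0: (0.22886 + 0.00000j) × (-0.46805 + 0.00000j) = -0.10712 + 0.00000j  (running Σ = -0.24056 - 0.07445j)
  m=1: (0.21023 - 0.06922j) × (0.07030 - 0.05314j) = 0.01110 - 0.01604j  (running Σ = -0.22946 - 0.09049j)
  m=2: (-0.19055 + 0.14075j) × (0.11826 - 0.41718j) = 0.03618 + 0.09614j  (running Σ = -0.19328 + 0.00565j)
  m=3: (-0.12568 + 0.17735j) × (0.18381 + 0.47243j) = -0.10689 - 0.02677j  (running Σ = -0.30016 - 0.02112j)
  m=4: (0.07753 - 0.25207j) × (-0.26442 - 0.16301j) = -0.06159 + 0.05401j  (running Σ = -0.36175 + 0.03289j)
  m=5: (-0.00408 - 0.20693j) × (0.12665 - 0.01205j) = -0.00301 - 0.02616j  (running Σ = -0.36476 + 0.00673j)
  m=6: (0.10685 + 0.30417j) × (-0.02729 + 0.02502j) = -0.01053 - 0.00563j  (running Σ = -0.37529 + 0.00111j)
  m=7: (0.11030 + 0.14333j) × (0.00137 - 0.00745j) = 0.00122 - 0.00063j  (running Σ = -0.37407 + 0.00048j)
  m=8: (-0.41260 - 0.28034j) × (0.00044 + 0.00087j) = 0.00006 - 0.00048j  (running Σ = -0.37401 + 0.00000j)
Σ over m = -0.37401 + 0.00000j; ×(4π/17) → -0.27647 + 0.00000j. Real part: -0.276466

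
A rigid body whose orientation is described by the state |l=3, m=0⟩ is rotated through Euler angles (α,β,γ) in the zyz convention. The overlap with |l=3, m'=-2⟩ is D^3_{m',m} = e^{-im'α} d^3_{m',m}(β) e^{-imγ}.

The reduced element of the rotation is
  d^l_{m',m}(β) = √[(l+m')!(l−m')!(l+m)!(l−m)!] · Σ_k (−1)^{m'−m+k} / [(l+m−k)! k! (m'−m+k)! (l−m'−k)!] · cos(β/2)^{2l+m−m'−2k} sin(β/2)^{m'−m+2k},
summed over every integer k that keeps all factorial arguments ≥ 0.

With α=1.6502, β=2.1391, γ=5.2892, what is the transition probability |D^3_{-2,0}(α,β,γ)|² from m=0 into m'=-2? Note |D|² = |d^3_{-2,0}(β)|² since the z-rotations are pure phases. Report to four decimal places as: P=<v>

P=0.2740

D^3_{-2,0}(1.6502,2.1391,5.2892) = e^{-i·-2·1.6502}·d^3_{-2,0}(2.1391)·e^{-i·0·5.2892}. Compute d first:
Half-angle: c=0.480519, s=0.876984. N=√(1·120·6·6)=65.726707
Admissible k: 2..3 (factorial args all ≥0)
  k=2: (−1)^0·65.7267/(12)·0.4805^4·0.8770^2 = +0.224588
  k=3: (−1)^1·65.7267/(12)·0.4805^2·0.8770^4 = -0.748082
d^3_{-2,0}(2.1391) = +0.224588 -0.748082 = -0.523494
|D^3_{-2,0}|² = |d^3_{-2,0}(β)|² = (-0.523494)² = 0.274046 (the z-rotation phases have unit modulus)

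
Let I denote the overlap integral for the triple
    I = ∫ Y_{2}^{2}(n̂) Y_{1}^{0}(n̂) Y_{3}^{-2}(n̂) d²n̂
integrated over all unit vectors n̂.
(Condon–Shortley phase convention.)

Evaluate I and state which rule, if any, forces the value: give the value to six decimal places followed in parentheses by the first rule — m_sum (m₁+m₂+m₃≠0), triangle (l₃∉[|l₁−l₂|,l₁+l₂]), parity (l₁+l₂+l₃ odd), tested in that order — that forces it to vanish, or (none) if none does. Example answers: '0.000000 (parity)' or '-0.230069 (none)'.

m-sum 0 ✓  L=6 even ✓  1≤3≤3 ✓
Π(2lᵢ+1) = 5×3×7 = 105
triangle coeff Δ(2,1,3) = 1/105
Σ_t [0,0]: t=0:+1/4 = 1/4
(3j)²=3/35 [(2 1 3; 0 0 0)], sign=-1
Σ_t [0,0]: t=0:+1/24 = 1/24
(3j)²=1/21 [(2 1 3; 2 0 -2)], sign=-1
⇒ 4πI² = 3/7
I = (+1)√(3/7/(4π)) = 0.18467439
No selection rule forces the value: the integral is nonzero (none).

0.184674 (none)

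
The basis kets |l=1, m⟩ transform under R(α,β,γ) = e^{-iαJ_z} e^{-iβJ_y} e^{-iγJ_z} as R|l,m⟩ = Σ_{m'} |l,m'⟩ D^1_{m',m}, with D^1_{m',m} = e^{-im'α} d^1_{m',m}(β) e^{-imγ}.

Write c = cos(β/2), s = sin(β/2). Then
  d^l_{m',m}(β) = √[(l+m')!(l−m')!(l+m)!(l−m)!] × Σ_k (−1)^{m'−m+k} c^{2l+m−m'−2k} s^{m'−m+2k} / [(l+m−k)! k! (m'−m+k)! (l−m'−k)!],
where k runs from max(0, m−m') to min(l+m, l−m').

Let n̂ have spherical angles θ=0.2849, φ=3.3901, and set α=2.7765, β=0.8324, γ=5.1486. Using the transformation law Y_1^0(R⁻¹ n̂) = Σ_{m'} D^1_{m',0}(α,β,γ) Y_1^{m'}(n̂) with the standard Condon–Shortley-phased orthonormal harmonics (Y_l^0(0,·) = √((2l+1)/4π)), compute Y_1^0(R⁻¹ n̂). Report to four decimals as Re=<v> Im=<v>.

Re=0.3987 Im=0.0000

Need the full column D^1_{m',0} for m'=−1..1 at α=2.7765, β=0.8324, γ=5.1486.
cos(β/2)=0.914632, sin(β/2)=0.404288
d^1_{-1,0}: single k=1 term ⇒ +0.522940;  D = -0.488473+0.186708i
d^1_{0,0}: k∈[0..1] ⇒ +0.836551 -0.163449 = +0.673103;  D = +0.673103+0.000000i
d^1_{1,0}: single k=0 term ⇒ -0.522940;  D = +0.488473+0.186708i
Y_1^{m'}(θ=0.2849,φ=3.3901) and Σ D·Y over m':
  (-0.4885+0.1867i)·(-0.0941+0.0239i)  (+0.6731+0.0000i)·(+0.4689+0.0000i)  (+0.4885+0.1867i)·(+0.0941+0.0239i)
Y_1^0(R⁻¹ n̂) = +0.398656+0.000000i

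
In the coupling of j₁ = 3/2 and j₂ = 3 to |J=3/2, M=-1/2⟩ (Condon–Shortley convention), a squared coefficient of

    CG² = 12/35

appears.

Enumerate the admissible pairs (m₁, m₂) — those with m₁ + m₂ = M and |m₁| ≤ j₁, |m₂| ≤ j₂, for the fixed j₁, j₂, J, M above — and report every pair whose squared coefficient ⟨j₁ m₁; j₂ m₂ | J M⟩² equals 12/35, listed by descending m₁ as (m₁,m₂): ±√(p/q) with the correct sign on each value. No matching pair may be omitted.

(1/2,-1): −√(12/35)

Admissible pairs with m₁+m₂ = M = -1/2: (-3/2,1), (-1/2,0), (1/2,-1), (3/2,-2)
  (m₁,m₂)=(3/2,-2): CG² = 2/7, CG = +√(2/7)
  (m₁,m₂)=(1/2,-1): CG² = 12/35, CG = −√(12/35)   ← matches the target
  (m₁,m₂)=(-1/2,0): CG² = 9/35, CG = +√(9/35)
  (m₁,m₂)=(-3/2,1): CG² = 4/35, CG = −√(4/35)
Pairs with CG² = 12/35: (1/2,-1): −√(12/35)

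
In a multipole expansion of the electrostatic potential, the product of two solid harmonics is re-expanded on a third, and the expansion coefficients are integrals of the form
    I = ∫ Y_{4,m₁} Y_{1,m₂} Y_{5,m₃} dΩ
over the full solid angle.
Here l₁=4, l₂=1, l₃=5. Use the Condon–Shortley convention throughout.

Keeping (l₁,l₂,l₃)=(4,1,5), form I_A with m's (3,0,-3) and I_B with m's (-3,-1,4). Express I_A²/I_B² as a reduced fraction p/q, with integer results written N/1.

Same 4,1,5: normalisation and zero-m 3j drop out of the ratio.
A: Δ: 0! 8! 2! / 11! → 1/495; sum: t=0:+1/5040 = 1/5040; 3j²(4 1 5; 3 0 -3) = Δ·Π!·Σ² = 16/495  (sign +1)
B: Δ: 0! 8! 2! / 11! → 1/495; sum: t=0:+1/10080 = 1/10080; 3j²(4 1 5; -3 -1 4) = Δ·Π!·Σ² = 4/55  (sign -1)
I_A²/I_B² = (16/495)/(4/55) = 4/9

4/9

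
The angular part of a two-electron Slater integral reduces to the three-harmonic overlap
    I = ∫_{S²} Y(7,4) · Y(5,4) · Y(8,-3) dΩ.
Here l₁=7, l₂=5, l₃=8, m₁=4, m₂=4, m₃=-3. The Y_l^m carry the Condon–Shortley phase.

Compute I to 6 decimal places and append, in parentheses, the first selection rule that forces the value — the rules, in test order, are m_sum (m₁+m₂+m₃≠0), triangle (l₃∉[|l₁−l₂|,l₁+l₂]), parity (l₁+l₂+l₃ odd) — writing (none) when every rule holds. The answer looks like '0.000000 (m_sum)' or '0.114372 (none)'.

0.000000 (m_sum)

Σmᵢ = 5 ≠ 0, so the φ-integral vanishes; I = 0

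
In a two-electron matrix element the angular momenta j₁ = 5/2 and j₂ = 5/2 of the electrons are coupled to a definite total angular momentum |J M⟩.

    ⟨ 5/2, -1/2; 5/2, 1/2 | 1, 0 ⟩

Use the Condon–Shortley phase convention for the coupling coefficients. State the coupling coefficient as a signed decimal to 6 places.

triangle: 4!·1!·1!/7! = 24/5040
(j±m)!: 2!·3!·3!·2!·1!·1! = 144
prefactor² = (2J+1)·Δ·N² = 72/35
  k=2: +1/(2!·2!·1!·1!·0!·0!) = 1/4
  k=3: −1/(3!·1!·0!·0!·1!·1!) = -1/6
Σ = 1/12  ⇒  CG² = 72/35·(1/12)² = 1/70
CG = +√(1/70) = +0.119523

+0.119523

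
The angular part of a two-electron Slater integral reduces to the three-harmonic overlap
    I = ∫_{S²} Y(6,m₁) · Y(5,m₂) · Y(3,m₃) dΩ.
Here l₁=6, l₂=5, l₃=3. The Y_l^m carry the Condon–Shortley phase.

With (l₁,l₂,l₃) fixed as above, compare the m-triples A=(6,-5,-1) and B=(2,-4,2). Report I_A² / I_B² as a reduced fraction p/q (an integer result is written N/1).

l's match ⇒ only the (l;m) 3-j factors differ between A and B.
A: triangle coeff Δ(6,5,3) = 1/675675; Σ_t [0,0]: t=0:+1/1935360 = 1/1935360; (3j)²=3/91 [(6 5 3; 6 -5 -1)], sign=+1
B: triangle coeff Δ(6,5,3) = 1/675675; Σ_t [0,1]: t=0:+1/967680 t=1:−1/60480 = -1/64512; (3j)²=15/1001 [(6 5 3; 2 -4 2)], sign=+1
I_A²/I_B² = (3/91)/(15/1001) = 11/5

11/5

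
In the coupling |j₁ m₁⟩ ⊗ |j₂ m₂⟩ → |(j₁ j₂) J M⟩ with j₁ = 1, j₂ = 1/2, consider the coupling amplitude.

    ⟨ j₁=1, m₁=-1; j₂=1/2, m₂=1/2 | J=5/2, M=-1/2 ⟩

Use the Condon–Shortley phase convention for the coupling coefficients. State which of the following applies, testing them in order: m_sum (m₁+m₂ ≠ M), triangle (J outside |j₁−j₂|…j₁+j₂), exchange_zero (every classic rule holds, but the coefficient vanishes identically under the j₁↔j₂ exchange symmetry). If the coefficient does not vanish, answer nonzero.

triangle

m-sum: m₁+m₂ = -1+1/2 = -1/2, M = -1/2  ✓
triangle: need |j₁−j₂| ≤ J ≤ j₁+j₂, i.e. J ∈ [1/2, 3/2]; J = 5/2 is outside ✗ ⇒ coefficient is 0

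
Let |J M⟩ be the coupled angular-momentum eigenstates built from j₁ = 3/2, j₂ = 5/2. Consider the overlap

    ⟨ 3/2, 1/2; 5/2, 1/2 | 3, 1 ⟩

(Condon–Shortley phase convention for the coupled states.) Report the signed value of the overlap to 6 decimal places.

+0.129099

j₁+j₂−J=1  J+j₁−j₂=2  J−j₁+j₂=4  j₁+j₂+J+1=8
(j₁±m₁, j₂±m₂, J±M) = (2,1,3,2,4,2)
P² = 48/5
sum k=0..1:
  [0] +1/6 = 1/6
  [1] −1/8 = -1/8
S = 1/24
C² = P²·S² = 1/60 ; C = +0.129099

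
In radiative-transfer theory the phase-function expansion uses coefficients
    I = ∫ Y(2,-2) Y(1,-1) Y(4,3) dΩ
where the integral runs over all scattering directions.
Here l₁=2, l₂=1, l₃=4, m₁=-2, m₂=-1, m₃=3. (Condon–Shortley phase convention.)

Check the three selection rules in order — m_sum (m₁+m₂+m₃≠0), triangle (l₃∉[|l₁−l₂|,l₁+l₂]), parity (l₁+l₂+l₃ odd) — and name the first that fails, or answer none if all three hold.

triangle

m₁+m₂+m₃ = -2 − 1 + 3 = 0  ✓
triangle: need |l₁−l₂| ≤ l₃ ≤ l₁+l₂ = [1,3]; l₃=4 is outside  ✗
parity: l₁+l₂+l₃ = 7 is odd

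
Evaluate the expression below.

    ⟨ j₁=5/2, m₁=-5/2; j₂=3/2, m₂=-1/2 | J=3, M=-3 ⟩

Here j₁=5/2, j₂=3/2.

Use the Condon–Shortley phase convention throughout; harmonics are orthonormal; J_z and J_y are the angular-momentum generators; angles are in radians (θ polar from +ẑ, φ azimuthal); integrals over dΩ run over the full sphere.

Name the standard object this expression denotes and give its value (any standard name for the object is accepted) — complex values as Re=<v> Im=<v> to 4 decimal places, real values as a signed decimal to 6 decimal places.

Clebsch–Gordan coefficient, −√(5/8) ≈ -0.790569

This is a Clebsch–Gordan (vector-coupling) coefficient.
j₁+j₂−J=1  J+j₁−j₂=4  J−j₁+j₂=2  j₁+j₂+J+1=8
(j₁±m₁, j₂±m₂, J±M) = (0,5,1,2,0,6)
P² = 1440
sum k=1..1:
  [1] −1/48 = -1/48
S = -1/48
C² = P²·S² = 5/8 ; C = -0.790569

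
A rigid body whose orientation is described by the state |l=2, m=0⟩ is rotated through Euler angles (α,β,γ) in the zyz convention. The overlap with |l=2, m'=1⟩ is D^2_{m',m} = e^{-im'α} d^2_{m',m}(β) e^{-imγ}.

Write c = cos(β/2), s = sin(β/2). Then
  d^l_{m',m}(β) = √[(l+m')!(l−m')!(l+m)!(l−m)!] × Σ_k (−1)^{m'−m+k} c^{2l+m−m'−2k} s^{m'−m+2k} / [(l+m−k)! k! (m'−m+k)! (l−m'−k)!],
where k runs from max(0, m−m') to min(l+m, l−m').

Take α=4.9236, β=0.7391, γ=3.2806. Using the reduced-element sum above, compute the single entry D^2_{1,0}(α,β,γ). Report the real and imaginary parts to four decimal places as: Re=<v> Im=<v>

Re=-0.1278 Im=-0.5962

Split into d^2_{1,0}(β=0.7391) × two z-phases.
With c≡cos(β/2)=0.932490 and s≡sin(β/2)=0.361196, N=[6·1·2·2]^{1/2}=4.898979
The bounds max(0,m−m')=0 and min(l+m,l−m')=1 give 2 terms
  k=0: (−1)^1·4.8990/(2)·0.9325^3·0.3612^1 = -0.717383
  k=1: (−1)^2·4.8990/(2)·0.9325^1·0.3612^3 = +0.107634
d^2_{1,0}(0.7391) = -0.717383 +0.107634 = -0.609749
Phases: e^{-i·(1)·4.9236}=+0.209644+0.977778i, e^{-i·(0)·3.2806}=+1.000000+0.000000i ⇒ D=-0.127830-0.596199i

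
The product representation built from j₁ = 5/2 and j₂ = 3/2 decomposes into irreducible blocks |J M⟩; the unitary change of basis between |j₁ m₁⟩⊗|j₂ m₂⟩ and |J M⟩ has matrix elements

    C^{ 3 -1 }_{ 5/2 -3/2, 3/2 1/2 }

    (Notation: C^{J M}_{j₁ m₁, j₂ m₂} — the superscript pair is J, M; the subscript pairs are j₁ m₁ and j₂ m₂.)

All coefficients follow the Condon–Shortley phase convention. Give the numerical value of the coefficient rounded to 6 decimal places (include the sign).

j₁+j₂−J=1  J+j₁−j₂=4  J−j₁+j₂=2  j₁+j₂+J+1=8
(j₁±m₁, j₂±m₂, J±M) = (1,4,2,1,2,4)
P² = 96/5
sum k=0..1:
  [0] +1/48 = 1/48
  [1] −1/6 = -1/6
S = -7/48
C² = P²·S² = 49/120 ; C = -0.639010

-0.639010  (= −√(49/120))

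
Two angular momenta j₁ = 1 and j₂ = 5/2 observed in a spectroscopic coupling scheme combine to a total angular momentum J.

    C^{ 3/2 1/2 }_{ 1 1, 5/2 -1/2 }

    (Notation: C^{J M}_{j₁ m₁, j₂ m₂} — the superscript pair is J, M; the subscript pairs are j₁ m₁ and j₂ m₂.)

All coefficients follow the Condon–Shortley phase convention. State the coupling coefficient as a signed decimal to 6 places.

j₁+j₂−J=2  J+j₁−j₂=0  J−j₁+j₂=3  j₁+j₂+J+1=6
(j₁±m₁, j₂±m₂, J±M) = (2,0,2,3,2,1)
P² = 16/5
sum k=0..0:
  [0] +1/4 = 1/4
S = 1/4
C² = P²·S² = 1/5 ; C = +0.447214

+√(1/5) = +0.447214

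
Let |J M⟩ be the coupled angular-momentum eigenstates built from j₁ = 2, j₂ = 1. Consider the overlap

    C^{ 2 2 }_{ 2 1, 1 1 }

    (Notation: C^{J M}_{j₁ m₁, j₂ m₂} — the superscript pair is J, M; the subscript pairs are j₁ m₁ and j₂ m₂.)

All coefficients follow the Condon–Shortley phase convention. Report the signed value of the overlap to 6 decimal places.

−√(1/3) ≈ -0.577350

triangle: 1!*3!*1!/6! = 6/720
(j±m)!: 3!*1!*2!*0!*4!*0! = 288
prefactor² = (2J+1)*Δ*N² = 12
  k=1: −1/(1!*0!*0!*1!*3!*0!) = -1/6
Σ = -1/6  ⇒  CG² = 12*(-1/6)² = 1/3
CG = −√(1/3) = -0.577350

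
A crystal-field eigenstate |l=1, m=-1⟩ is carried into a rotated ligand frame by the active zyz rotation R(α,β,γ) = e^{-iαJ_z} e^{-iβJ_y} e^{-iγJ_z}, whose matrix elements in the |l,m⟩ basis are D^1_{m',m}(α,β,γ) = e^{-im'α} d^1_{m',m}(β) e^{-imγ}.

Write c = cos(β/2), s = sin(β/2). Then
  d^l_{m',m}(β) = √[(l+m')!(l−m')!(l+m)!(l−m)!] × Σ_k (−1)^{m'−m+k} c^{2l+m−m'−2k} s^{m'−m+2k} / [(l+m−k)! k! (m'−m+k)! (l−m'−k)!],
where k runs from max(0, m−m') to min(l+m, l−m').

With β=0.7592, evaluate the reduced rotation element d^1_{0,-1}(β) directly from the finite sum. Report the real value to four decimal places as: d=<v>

d=-0.4867

d^1_{0,-1}(β=0.7592) via the finite sum:
c=cos(0.759200/2)=0.928813, s=sin(0.759200/2)=0.370549; N=√[1·1·1·2]=1.414214
k: max(0,(-1)−(0))=0 … min(1+(-1),1−(0))=0
  k=0: (−1)^1·1.4142/(1)·0.9288^1·0.3705^1 = -0.486731
d^1_{0,-1}(0.7592) = -0.486731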